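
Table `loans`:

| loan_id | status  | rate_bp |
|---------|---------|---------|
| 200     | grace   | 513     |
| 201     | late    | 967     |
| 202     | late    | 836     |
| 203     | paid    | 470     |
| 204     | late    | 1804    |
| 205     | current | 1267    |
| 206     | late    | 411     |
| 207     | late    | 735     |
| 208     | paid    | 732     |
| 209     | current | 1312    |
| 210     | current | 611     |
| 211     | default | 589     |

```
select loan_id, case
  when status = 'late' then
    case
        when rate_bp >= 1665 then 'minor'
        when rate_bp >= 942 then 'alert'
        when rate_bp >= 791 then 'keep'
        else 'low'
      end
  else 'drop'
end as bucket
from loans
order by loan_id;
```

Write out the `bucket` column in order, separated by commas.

loan_id=200: status='grace' → outer ELSE → drop
loan_id=201: status='late' → inner[rate_bp >= 942] → alert
loan_id=202: status='late' → inner[rate_bp >= 791] → keep
loan_id=203: status='paid' → outer ELSE → drop
loan_id=204: status='late' → inner[rate_bp >= 1665] → minor
loan_id=205: status='current' → outer ELSE → drop
loan_id=206: status='late' → inner[ELSE] → low
loan_id=207: status='late' → inner[ELSE] → low
loan_id=208: status='paid' → outer ELSE → drop
loan_id=209: status='current' → outer ELSE → drop
loan_id=210: status='current' → outer ELSE → drop
loan_id=211: status='default' → outer ELSE → drop

drop, alert, keep, drop, minor, drop, low, low, drop, drop, drop, drop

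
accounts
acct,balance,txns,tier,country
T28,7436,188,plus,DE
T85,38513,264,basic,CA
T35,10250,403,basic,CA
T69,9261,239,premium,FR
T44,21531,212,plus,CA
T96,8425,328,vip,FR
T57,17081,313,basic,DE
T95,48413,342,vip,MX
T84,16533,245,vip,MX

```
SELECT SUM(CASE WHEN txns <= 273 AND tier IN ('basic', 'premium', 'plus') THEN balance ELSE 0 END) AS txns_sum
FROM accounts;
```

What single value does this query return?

acct=T28: ✓ → 7436
acct=T85: ✓ → 38513
acct=T35: ✗
acct=T69: ✓ → 9261
acct=T44: ✓ → 21531
acct=T96: ✗
acct=T57: ✗
acct=T95: ✗
acct=T84: ✗
txns_sum = 7436 + 38513 + 9261 + 21531 = 76741

76741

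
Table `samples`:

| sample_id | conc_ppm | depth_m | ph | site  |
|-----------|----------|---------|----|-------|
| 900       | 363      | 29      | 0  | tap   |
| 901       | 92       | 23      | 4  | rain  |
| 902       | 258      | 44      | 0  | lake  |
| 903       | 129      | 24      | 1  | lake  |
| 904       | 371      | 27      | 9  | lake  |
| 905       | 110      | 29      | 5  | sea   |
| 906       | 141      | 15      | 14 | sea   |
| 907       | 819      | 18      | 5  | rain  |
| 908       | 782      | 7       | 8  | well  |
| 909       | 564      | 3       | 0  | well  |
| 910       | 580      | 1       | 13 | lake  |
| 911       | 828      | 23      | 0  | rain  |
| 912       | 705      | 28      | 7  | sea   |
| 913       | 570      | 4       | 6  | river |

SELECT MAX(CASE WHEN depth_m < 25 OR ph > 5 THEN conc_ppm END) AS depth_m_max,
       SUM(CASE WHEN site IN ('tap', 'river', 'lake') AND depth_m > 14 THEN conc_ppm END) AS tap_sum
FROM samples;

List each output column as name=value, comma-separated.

[depth_m_max: depth_m < 25 OR ph > 5]
sample_id=900: ✗
sample_id=901: ✓ → 92
sample_id=902: ✗
sample_id=903: ✓ → 129
sample_id=904: ✓ → 371
sample_id=905: ✗
sample_id=906: ✓ → 141
sample_id=907: ✓ → 819
sample_id=908: ✓ → 782
sample_id=909: ✓ → 564
sample_id=910: ✓ → 580
sample_id=911: ✓ → 828
sample_id=912: ✓ → 705
sample_id=913: ✓ → 570
depth_m_max = MAX(92, 129, 371, 141, 819, 782, 564, 580, 828, 705, 570) = 828
—
[tap_sum: site IN ('tap', 'river', 'lake') AND depth_m > 14]
sample_id=900: ✓ → 363
sample_id=901: ✗
sample_id=902: ✓ → 258
sample_id=903: ✓ → 129
sample_id=904: ✓ → 371
sample_id=905: ✗
sample_id=906: ✗
sample_id=907: ✗
sample_id=908: ✗
sample_id=909: ✗
sample_id=910: ✗
sample_id=911: ✗
sample_id=912: ✗
sample_id=913: ✗
tap_sum = 363 + 258 + 129 + 371 = 1121

depth_m_max=828, tap_sum=1121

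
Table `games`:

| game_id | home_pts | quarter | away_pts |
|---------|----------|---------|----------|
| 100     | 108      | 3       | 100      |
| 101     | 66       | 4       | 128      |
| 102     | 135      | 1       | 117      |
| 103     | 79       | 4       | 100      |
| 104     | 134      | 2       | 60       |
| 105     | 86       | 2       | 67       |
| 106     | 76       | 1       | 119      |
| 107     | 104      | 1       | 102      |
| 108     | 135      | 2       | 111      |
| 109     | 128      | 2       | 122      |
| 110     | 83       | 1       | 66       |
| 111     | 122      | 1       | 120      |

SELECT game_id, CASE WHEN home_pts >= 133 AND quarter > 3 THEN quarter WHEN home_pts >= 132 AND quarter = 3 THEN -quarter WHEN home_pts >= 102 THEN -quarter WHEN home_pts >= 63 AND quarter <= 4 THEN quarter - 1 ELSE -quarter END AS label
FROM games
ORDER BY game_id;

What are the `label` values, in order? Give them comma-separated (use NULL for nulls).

-3, 3, -1, 3, -2, 1, 0, -1, -2, -2, 0, -1

game_id=100: home_pts >= 102 → -3
game_id=101: home_pts >= 63 AND quarter <= 4 → 3
game_id=102: home_pts >= 102 → -1
game_id=103: home_pts >= 63 AND quarter <= 4 → 3
game_id=104: home_pts >= 102 → -2
game_id=105: home_pts >= 63 AND quarter <= 4 → 1
game_id=106: home_pts >= 63 AND quarter <= 4 → 0
game_id=107: home_pts >= 102 → -1
game_id=108: home_pts >= 102 → -2
game_id=109: home_pts >= 102 → -2
game_id=110: home_pts >= 63 AND quarter <= 4 → 0
game_id=111: home_pts >= 102 → -1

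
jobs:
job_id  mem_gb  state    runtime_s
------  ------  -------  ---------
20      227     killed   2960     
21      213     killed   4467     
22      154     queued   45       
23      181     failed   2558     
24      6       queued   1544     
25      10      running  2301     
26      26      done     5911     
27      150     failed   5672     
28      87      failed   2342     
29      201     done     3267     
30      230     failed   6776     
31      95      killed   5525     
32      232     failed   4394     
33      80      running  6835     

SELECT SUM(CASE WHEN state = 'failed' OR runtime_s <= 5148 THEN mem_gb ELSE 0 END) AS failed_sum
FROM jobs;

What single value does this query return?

1691

job_id=20: ✓ → 227
job_id=21: ✓ → 213
job_id=22: ✓ → 154
job_id=23: ✓ → 181
job_id=24: ✓ → 6
job_id=25: ✓ → 10
job_id=26: ✗
job_id=27: ✓ → 150
job_id=28: ✓ → 87
job_id=29: ✓ → 201
job_id=30: ✓ → 230
job_id=31: ✗
job_id=32: ✓ → 232
job_id=33: ✗
failed_sum = 227 + 213 + 154 + 181 + 6 + 10 + 150 + 87 + 201 + 230 + 232 = 1691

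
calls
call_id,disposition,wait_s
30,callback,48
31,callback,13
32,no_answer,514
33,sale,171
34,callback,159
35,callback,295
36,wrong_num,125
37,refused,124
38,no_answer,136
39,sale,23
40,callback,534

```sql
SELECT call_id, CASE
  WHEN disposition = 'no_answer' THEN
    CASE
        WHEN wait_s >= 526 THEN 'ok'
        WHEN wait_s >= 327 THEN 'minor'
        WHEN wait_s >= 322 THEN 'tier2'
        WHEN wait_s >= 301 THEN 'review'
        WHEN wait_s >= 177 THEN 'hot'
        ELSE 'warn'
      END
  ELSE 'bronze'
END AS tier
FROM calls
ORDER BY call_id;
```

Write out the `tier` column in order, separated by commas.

call_id=30: disposition='callback' → outer ELSE → bronze
call_id=31: disposition='callback' → outer ELSE → bronze
call_id=32: disposition='no_answer' → inner[wait_s >= 327] → minor
call_id=33: disposition='sale' → outer ELSE → bronze
call_id=34: disposition='callback' → outer ELSE → bronze
call_id=35: disposition='callback' → outer ELSE → bronze
call_id=36: disposition='wrong_num' → outer ELSE → bronze
call_id=37: disposition='refused' → outer ELSE → bronze
call_id=38: disposition='no_answer' → inner[ELSE] → warn
call_id=39: disposition='sale' → outer ELSE → bronze
call_id=40: disposition='callback' → outer ELSE → bronze

bronze, bronze, minor, bronze, bronze, bronze, bronze, bronze, warn, bronze, bronze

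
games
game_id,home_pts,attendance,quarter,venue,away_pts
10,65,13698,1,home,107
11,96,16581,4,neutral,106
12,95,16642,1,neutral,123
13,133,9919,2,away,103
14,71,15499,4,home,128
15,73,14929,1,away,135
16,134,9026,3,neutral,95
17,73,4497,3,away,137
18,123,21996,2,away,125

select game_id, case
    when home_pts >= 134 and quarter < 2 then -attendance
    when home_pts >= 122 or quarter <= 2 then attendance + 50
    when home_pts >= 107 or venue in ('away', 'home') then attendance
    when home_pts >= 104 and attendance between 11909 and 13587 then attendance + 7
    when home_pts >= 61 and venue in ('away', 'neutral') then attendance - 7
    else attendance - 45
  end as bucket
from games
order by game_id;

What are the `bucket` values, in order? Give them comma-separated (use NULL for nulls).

game_id=10: home_pts >= 122 or quarter <= 2 → 13748
game_id=11: home_pts >= 61 and venue in ('away', 'neutral') → 16574
game_id=12: home_pts >= 122 or quarter <= 2 → 16692
game_id=13: home_pts >= 122 or quarter <= 2 → 9969
game_id=14: home_pts >= 107 or venue in ('away', 'home') → 15499
game_id=15: home_pts >= 122 or quarter <= 2 → 14979
game_id=16: home_pts >= 122 or quarter <= 2 → 9076
game_id=17: home_pts >= 107 or venue in ('away', 'home') → 4497
game_id=18: home_pts >= 122 or quarter <= 2 → 22046

13748, 16574, 16692, 9969, 15499, 14979, 9076, 4497, 22046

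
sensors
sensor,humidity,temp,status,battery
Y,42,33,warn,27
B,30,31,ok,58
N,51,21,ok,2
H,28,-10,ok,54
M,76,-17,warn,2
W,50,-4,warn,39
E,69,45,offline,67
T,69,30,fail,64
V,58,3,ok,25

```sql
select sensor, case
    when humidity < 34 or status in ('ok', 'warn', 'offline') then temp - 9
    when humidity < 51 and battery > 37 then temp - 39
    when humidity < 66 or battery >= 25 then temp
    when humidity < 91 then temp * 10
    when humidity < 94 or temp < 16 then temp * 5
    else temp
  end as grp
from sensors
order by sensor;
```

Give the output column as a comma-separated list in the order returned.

sensor=B: humidity < 34 or status in ('ok', 'warn', 'offline') → 22
sensor=E: humidity < 34 or status in ('ok', 'warn', 'offline') → 36
sensor=H: humidity < 34 or status in ('ok', 'warn', 'offline') → -19
sensor=M: humidity < 34 or status in ('ok', 'warn', 'offline') → -26
sensor=N: humidity < 34 or status in ('ok', 'warn', 'offline') → 12
sensor=T: humidity < 66 or battery >= 25 → 30
sensor=V: humidity < 34 or status in ('ok', 'warn', 'offline') → -6
sensor=W: humidity < 34 or status in ('ok', 'warn', 'offline') → -13
sensor=Y: humidity < 34 or status in ('ok', 'warn', 'offline') → 24

22, 36, -19, -26, 12, 30, -6, -13, 24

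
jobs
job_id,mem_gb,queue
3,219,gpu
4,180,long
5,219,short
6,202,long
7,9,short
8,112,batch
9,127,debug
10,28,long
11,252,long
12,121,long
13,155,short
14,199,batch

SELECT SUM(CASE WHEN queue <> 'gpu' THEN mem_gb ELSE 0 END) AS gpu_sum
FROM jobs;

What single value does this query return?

1604

job_id=3: ✗
job_id=4: ✓ → 180
job_id=5: ✓ → 219
job_id=6: ✓ → 202
job_id=7: ✓ → 9
job_id=8: ✓ → 112
job_id=9: ✓ → 127
job_id=10: ✓ → 28
job_id=11: ✓ → 252
job_id=12: ✓ → 121
job_id=13: ✓ → 155
job_id=14: ✓ → 199
gpu_sum = 180 + 219 + 202 + 9 + 112 + 127 + 28 + 252 + 121 + 155 + 199 = 1604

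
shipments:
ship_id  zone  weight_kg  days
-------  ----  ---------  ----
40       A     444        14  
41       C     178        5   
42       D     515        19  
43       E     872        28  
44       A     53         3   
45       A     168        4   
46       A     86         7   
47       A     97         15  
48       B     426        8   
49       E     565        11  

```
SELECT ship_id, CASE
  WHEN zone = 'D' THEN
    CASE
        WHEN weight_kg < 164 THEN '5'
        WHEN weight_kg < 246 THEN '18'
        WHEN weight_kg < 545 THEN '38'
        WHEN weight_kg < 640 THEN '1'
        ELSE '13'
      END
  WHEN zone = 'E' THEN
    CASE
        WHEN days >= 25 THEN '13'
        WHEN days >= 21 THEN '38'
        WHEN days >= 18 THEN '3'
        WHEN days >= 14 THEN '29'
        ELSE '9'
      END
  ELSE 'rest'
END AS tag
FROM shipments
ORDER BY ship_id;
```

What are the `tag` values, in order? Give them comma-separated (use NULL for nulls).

ship_id=40: zone='A' → outer ELSE → rest
ship_id=41: zone='C' → outer ELSE → rest
ship_id=42: zone='D' → inner[weight_kg < 545] → 38
ship_id=43: zone='E' → inner[days >= 25] → 13
ship_id=44: zone='A' → outer ELSE → rest
ship_id=45: zone='A' → outer ELSE → rest
ship_id=46: zone='A' → outer ELSE → rest
ship_id=47: zone='A' → outer ELSE → rest
ship_id=48: zone='B' → outer ELSE → rest
ship_id=49: zone='E' → inner[ELSE] → 9

rest, rest, 38, 13, rest, rest, rest, rest, rest, 9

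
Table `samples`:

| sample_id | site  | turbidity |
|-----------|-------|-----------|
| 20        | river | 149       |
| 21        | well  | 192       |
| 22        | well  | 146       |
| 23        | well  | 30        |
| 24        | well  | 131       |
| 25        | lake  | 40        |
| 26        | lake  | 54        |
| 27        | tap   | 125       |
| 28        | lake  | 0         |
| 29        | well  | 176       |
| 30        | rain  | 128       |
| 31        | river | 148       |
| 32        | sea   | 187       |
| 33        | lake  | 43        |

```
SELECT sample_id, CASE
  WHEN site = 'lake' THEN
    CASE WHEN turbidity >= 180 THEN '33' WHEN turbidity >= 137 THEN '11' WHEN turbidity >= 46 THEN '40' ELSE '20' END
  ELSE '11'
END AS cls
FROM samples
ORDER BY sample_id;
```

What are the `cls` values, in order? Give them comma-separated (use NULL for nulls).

11, 11, 11, 11, 11, 20, 40, 11, 20, 11, 11, 11, 11, 20

sample_id=20: site='river' → outer ELSE → 11
sample_id=21: site='well' → outer ELSE → 11
sample_id=22: site='well' → outer ELSE → 11
sample_id=23: site='well' → outer ELSE → 11
sample_id=24: site='well' → outer ELSE → 11
sample_id=25: site='lake' → inner[ELSE] → 20
sample_id=26: site='lake' → inner[turbidity >= 46] → 40
sample_id=27: site='tap' → outer ELSE → 11
sample_id=28: site='lake' → inner[ELSE] → 20
sample_id=29: site='well' → outer ELSE → 11
sample_id=30: site='rain' → outer ELSE → 11
sample_id=31: site='river' → outer ELSE → 11
sample_id=32: site='sea' → outer ELSE → 11
sample_id=33: site='lake' → inner[ELSE] → 20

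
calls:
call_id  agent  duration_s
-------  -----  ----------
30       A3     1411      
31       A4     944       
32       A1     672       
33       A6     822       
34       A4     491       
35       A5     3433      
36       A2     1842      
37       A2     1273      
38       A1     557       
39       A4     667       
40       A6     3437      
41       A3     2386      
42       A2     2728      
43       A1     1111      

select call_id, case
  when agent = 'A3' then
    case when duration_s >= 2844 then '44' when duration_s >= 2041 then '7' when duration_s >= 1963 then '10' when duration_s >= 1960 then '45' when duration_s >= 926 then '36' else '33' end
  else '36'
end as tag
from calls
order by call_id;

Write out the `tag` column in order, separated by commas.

36, 36, 36, 36, 36, 36, 36, 36, 36, 36, 36, 7, 36, 36

call_id=30: agent='A3' → inner[duration_s >= 926] → 36
call_id=31: agent='A4' → outer ELSE → 36
call_id=32: agent='A1' → outer ELSE → 36
call_id=33: agent='A6' → outer ELSE → 36
call_id=34: agent='A4' → outer ELSE → 36
call_id=35: agent='A5' → outer ELSE → 36
call_id=36: agent='A2' → outer ELSE → 36
call_id=37: agent='A2' → outer ELSE → 36
call_id=38: agent='A1' → outer ELSE → 36
call_id=39: agent='A4' → outer ELSE → 36
call_id=40: agent='A6' → outer ELSE → 36
call_id=41: agent='A3' → inner[duration_s >= 2041] → 7
call_id=42: agent='A2' → outer ELSE → 36
call_id=43: agent='A1' → outer ELSE → 36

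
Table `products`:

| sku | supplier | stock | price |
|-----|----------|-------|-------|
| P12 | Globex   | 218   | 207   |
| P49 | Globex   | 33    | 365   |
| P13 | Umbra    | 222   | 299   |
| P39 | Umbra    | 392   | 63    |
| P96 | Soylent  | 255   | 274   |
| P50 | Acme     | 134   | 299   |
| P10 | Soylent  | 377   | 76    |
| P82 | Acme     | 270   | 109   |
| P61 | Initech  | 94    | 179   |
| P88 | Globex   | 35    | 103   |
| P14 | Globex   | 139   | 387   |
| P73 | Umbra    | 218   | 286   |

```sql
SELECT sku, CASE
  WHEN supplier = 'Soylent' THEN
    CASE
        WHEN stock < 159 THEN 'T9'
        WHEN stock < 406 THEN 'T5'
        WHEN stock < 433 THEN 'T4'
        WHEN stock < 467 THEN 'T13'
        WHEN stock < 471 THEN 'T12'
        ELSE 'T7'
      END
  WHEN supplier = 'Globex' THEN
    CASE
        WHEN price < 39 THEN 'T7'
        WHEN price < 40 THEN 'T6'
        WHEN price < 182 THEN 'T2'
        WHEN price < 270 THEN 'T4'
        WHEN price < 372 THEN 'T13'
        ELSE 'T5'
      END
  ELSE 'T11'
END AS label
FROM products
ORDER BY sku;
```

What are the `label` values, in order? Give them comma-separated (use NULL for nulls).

T5, T4, T11, T5, T11, T13, T11, T11, T11, T11, T2, T5

sku=P10: supplier='Soylent' → inner[stock < 406] → T5
sku=P12: supplier='Globex' → inner[price < 270] → T4
sku=P13: supplier='Umbra' → outer ELSE → T11
sku=P14: supplier='Globex' → inner[ELSE] → T5
sku=P39: supplier='Umbra' → outer ELSE → T11
sku=P49: supplier='Globex' → inner[price < 372] → T13
sku=P50: supplier='Acme' → outer ELSE → T11
sku=P61: supplier='Initech' → outer ELSE → T11
sku=P73: supplier='Umbra' → outer ELSE → T11
sku=P82: supplier='Acme' → outer ELSE → T11
sku=P88: supplier='Globex' → inner[price < 182] → T2
sku=P96: supplier='Soylent' → inner[stock < 406] → T5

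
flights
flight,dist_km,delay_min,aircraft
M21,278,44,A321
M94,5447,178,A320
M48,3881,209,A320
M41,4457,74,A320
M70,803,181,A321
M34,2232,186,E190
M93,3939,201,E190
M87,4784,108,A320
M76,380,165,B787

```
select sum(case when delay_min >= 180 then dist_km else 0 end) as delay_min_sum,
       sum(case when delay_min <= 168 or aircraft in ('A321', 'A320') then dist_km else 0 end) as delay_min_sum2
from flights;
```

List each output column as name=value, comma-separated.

[delay_min_sum: delay_min >= 180]
flight=M21: ✗
flight=M94: ✗
flight=M48: ✓ → 3881
flight=M41: ✗
flight=M70: ✓ → 803
flight=M34: ✓ → 2232
flight=M93: ✓ → 3939
flight=M87: ✗
flight=M76: ✗
delay_min_sum = 3881 + 803 + 2232 + 3939 = 10855
—
[delay_min_sum2: delay_min <= 168 or aircraft in ('A321', 'A320')]
flight=M21: ✓ → 278
flight=M94: ✓ → 5447
flight=M48: ✓ → 3881
flight=M41: ✓ → 4457
flight=M70: ✓ → 803
flight=M34: ✗
flight=M93: ✗
flight=M87: ✓ → 4784
flight=M76: ✓ → 380
delay_min_sum2 = 278 + 5447 + 3881 + 4457 + 803 + 4784 + 380 = 20030

delay_min_sum=10855, delay_min_sum2=20030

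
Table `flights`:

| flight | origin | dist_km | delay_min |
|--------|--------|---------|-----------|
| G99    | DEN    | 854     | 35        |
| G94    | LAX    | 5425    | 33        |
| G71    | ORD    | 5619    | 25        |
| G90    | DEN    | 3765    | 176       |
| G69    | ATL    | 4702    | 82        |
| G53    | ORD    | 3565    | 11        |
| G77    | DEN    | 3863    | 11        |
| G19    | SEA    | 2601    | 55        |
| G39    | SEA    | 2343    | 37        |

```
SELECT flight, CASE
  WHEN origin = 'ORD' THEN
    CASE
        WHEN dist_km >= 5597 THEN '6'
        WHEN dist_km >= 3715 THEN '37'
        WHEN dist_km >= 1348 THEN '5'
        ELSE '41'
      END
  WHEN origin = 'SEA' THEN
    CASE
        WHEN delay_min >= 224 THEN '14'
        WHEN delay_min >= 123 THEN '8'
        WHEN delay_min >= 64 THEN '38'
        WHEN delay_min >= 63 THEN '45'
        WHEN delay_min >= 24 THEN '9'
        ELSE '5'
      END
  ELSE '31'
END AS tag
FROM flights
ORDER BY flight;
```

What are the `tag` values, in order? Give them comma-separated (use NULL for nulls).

flight=G19: origin='SEA' → inner[delay_min >= 24] → 9
flight=G39: origin='SEA' → inner[delay_min >= 24] → 9
flight=G53: origin='ORD' → inner[dist_km >= 1348] → 5
flight=G69: origin='ATL' → outer ELSE → 31
flight=G71: origin='ORD' → inner[dist_km >= 5597] → 6
flight=G77: origin='DEN' → outer ELSE → 31
flight=G90: origin='DEN' → outer ELSE → 31
flight=G94: origin='LAX' → outer ELSE → 31
flight=G99: origin='DEN' → outer ELSE → 31

9, 9, 5, 31, 6, 31, 31, 31, 31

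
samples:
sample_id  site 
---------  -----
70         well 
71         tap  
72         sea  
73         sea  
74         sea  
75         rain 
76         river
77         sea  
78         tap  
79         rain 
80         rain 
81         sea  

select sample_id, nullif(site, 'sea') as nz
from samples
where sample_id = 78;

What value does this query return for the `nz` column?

tap

sample_id = 78: site=tap.
site=tap vs sea: differ → tap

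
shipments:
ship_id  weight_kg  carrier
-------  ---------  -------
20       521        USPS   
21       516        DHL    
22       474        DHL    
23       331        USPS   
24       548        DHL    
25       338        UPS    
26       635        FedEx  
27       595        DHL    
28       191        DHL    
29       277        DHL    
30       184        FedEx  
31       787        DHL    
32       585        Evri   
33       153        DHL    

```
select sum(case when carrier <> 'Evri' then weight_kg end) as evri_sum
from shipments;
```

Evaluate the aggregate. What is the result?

5550

ship_id=20: ✓ → 521
ship_id=21: ✓ → 516
ship_id=22: ✓ → 474
ship_id=23: ✓ → 331
ship_id=24: ✓ → 548
ship_id=25: ✓ → 338
ship_id=26: ✓ → 635
ship_id=27: ✓ → 595
ship_id=28: ✓ → 191
ship_id=29: ✓ → 277
ship_id=30: ✓ → 184
ship_id=31: ✓ → 787
ship_id=32: ✗
ship_id=33: ✓ → 153
evri_sum = 521 + 516 + 474 + 331 + 548 + 338 + 635 + 595 + 191 + 277 + 184 + 787 + 153 = 5550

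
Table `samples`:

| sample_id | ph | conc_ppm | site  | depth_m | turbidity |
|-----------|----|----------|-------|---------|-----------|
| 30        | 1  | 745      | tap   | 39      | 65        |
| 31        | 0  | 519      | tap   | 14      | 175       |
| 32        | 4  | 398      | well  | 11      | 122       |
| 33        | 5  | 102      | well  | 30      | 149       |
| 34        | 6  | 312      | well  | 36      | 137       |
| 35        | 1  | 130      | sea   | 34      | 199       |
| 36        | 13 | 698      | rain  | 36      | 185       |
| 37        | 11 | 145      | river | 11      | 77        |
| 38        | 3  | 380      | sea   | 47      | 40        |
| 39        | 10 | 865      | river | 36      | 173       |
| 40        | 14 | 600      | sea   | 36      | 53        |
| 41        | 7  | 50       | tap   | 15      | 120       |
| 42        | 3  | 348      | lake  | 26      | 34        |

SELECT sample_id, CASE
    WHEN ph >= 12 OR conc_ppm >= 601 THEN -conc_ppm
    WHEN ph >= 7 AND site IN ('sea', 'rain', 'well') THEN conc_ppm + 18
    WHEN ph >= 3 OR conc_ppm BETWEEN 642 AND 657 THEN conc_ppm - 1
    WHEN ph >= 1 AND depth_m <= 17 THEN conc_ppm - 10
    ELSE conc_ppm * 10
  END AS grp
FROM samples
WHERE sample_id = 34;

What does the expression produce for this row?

311

sample_id = 34: ph=6, conc_ppm=312, site=well, depth_m=36, turbidity=137.
ph >= 12 OR conc_ppm >= 601 → false
ph >= 7 AND site IN ('sea', 'rain', 'well') → false
ph >= 3 OR conc_ppm BETWEEN 642 AND 657 → true → 311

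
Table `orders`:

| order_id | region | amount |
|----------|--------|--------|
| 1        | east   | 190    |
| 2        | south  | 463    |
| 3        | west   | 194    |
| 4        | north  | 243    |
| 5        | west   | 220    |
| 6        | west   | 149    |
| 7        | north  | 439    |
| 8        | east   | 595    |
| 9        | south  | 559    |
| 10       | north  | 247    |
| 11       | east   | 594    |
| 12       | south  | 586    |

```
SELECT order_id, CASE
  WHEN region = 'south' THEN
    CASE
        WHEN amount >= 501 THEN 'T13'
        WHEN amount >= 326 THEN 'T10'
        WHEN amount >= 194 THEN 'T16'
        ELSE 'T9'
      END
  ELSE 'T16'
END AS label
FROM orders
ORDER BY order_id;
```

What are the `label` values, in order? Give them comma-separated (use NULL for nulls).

T16, T10, T16, T16, T16, T16, T16, T16, T13, T16, T16, T13

order_id=1: region='east' → outer ELSE → T16
order_id=2: region='south' → inner[amount >= 326] → T10
order_id=3: region='west' → outer ELSE → T16
order_id=4: region='north' → outer ELSE → T16
order_id=5: region='west' → outer ELSE → T16
order_id=6: region='west' → outer ELSE → T16
order_id=7: region='north' → outer ELSE → T16
order_id=8: region='east' → outer ELSE → T16
order_id=9: region='south' → inner[amount >= 501] → T13
order_id=10: region='north' → outer ELSE → T16
order_id=11: region='east' → outer ELSE → T16
order_id=12: region='south' → inner[amount >= 501] → T13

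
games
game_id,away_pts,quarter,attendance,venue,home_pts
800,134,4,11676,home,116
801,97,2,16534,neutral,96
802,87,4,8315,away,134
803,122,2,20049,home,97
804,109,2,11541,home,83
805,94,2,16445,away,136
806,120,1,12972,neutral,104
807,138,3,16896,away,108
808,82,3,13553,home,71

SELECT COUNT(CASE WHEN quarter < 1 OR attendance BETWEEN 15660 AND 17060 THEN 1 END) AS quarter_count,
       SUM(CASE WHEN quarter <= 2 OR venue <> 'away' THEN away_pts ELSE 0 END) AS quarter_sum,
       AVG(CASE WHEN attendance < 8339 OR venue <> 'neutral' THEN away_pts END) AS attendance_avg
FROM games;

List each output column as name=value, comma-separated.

[quarter_count: quarter < 1 OR attendance BETWEEN 15660 AND 17060]
game_id=800: ✗
game_id=801: ✓ → 1
game_id=802: ✗
game_id=803: ✗
game_id=804: ✗
game_id=805: ✓ → 1
game_id=806: ✗
game_id=807: ✓ → 1
game_id=808: ✗
quarter_count = COUNT(1, 1, 1) = 3
—
[quarter_sum: quarter <= 2 OR venue <> 'away']
game_id=800: ✓ → 134
game_id=801: ✓ → 97
game_id=802: ✗
game_id=803: ✓ → 122
game_id=804: ✓ → 109
game_id=805: ✓ → 94
game_id=806: ✓ → 120
game_id=807: ✗
game_id=808: ✓ → 82
quarter_sum = 134 + 97 + 122 + 109 + 94 + 120 + 82 = 758
—
[attendance_avg: attendance < 8339 OR venue <> 'neutral']
game_id=800: ✓ → 134
game_id=801: ✗
game_id=802: ✓ → 87
game_id=803: ✓ → 122
game_id=804: ✓ → 109
game_id=805: ✓ → 94
game_id=806: ✗
game_id=807: ✓ → 138
game_id=808: ✓ → 82
attendance_avg = (134 + 87 + 122 + 109 + 94 + 138 + 82) / 7 = 109.4285714286

quarter_count=3, quarter_sum=758, attendance_avg=109.4285714286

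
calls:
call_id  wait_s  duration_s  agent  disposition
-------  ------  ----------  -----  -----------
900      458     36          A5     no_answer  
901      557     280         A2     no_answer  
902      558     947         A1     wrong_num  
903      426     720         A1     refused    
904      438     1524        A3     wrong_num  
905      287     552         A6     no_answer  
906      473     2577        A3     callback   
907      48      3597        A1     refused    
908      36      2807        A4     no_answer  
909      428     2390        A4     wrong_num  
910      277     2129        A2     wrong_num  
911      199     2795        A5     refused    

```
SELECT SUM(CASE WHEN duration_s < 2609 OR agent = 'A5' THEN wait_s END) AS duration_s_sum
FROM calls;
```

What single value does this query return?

4101

call_id=900: ✓ → 458
call_id=901: ✓ → 557
call_id=902: ✓ → 558
call_id=903: ✓ → 426
call_id=904: ✓ → 438
call_id=905: ✓ → 287
call_id=906: ✓ → 473
call_id=907: ✗
call_id=908: ✗
call_id=909: ✓ → 428
call_id=910: ✓ → 277
call_id=911: ✓ → 199
duration_s_sum = 458 + 557 + 558 + 426 + 438 + 287 + 473 + 428 + 277 + 199 = 4101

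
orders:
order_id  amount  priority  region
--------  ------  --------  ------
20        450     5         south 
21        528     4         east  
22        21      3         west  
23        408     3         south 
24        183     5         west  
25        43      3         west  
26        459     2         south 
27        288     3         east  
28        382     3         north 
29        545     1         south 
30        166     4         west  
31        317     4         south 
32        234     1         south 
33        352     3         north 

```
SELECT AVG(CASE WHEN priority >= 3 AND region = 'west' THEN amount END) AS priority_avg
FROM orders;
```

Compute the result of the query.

103.25

order_id=20: ✗
order_id=21: ✗
order_id=22: ✓ → 21
order_id=23: ✗
order_id=24: ✓ → 183
order_id=25: ✓ → 43
order_id=26: ✗
order_id=27: ✗
order_id=28: ✗
order_id=29: ✗
order_id=30: ✓ → 166
order_id=31: ✗
order_id=32: ✗
order_id=33: ✗
priority_avg = (21 + 183 + 43 + 166) / 4 = 103.25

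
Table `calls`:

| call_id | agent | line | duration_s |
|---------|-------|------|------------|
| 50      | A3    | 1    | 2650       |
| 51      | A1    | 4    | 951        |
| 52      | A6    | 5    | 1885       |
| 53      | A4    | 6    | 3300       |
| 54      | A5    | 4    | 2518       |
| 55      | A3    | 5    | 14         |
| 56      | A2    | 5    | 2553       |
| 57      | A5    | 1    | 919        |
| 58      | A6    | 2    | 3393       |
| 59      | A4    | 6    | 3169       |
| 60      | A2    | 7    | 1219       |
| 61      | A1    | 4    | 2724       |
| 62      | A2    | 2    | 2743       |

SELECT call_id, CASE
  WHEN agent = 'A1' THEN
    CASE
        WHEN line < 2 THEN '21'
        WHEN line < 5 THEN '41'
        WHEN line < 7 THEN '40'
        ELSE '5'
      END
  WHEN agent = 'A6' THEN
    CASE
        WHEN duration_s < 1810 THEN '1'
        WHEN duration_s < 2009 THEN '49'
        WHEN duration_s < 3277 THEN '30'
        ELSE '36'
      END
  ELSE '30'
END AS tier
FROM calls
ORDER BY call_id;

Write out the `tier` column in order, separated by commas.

call_id=50: agent='A3' → outer ELSE → 30
call_id=51: agent='A1' → inner[line < 5] → 41
call_id=52: agent='A6' → inner[duration_s < 2009] → 49
call_id=53: agent='A4' → outer ELSE → 30
call_id=54: agent='A5' → outer ELSE → 30
call_id=55: agent='A3' → outer ELSE → 30
call_id=56: agent='A2' → outer ELSE → 30
call_id=57: agent='A5' → outer ELSE → 30
call_id=58: agent='A6' → inner[ELSE] → 36
call_id=59: agent='A4' → outer ELSE → 30
call_id=60: agent='A2' → outer ELSE → 30
call_id=61: agent='A1' → inner[line < 5] → 41
call_id=62: agent='A2' → outer ELSE → 30

30, 41, 49, 30, 30, 30, 30, 30, 36, 30, 30, 41, 30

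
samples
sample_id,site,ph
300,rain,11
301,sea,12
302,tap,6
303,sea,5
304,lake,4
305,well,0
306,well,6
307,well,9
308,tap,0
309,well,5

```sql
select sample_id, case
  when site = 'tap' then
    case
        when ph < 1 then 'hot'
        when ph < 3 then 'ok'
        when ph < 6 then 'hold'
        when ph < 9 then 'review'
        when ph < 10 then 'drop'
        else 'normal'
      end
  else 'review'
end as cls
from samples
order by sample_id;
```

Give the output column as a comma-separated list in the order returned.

review, review, review, review, review, review, review, review, hot, review

sample_id=300: site='rain' → outer ELSE → review
sample_id=301: site='sea' → outer ELSE → review
sample_id=302: site='tap' → inner[ph < 9] → review
sample_id=303: site='sea' → outer ELSE → review
sample_id=304: site='lake' → outer ELSE → review
sample_id=305: site='well' → outer ELSE → review
sample_id=306: site='well' → outer ELSE → review
sample_id=307: site='well' → outer ELSE → review
sample_id=308: site='tap' → inner[ph < 1] → hot
sample_id=309: site='well' → outer ELSE → review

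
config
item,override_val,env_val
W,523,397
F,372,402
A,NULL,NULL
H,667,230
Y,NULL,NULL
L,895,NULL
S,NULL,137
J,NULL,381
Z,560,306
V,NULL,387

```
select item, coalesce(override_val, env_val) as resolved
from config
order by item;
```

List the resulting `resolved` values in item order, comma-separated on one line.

item=A: override_val=NULL, env_val=NULL (all NULL) → NULL
item=F: override_val=372 → 372
item=H: override_val=667 → 667
item=J: override_val=NULL, env_val=381 → 381
item=L: override_val=895 → 895
item=S: override_val=NULL, env_val=137 → 137
item=V: override_val=NULL, env_val=387 → 387
item=W: override_val=523 → 523
item=Y: override_val=NULL, env_val=NULL (all NULL) → NULL
item=Z: override_val=560 → 560

NULL, 372, 667, 381, 895, 137, 387, 523, NULL, 560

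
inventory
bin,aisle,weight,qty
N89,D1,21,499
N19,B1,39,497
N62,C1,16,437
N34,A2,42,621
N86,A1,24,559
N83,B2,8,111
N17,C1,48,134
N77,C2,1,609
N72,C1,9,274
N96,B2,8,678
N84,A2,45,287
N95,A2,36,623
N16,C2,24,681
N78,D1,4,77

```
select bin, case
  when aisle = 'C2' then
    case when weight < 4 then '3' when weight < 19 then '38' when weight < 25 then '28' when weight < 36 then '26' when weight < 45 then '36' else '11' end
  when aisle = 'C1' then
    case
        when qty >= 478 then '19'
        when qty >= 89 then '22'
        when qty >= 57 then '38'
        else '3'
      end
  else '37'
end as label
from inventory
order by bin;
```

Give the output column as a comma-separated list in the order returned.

bin=N16: aisle='C2' → inner[weight < 25] → 28
bin=N17: aisle='C1' → inner[qty >= 89] → 22
bin=N19: aisle='B1' → outer ELSE → 37
bin=N34: aisle='A2' → outer ELSE → 37
bin=N62: aisle='C1' → inner[qty >= 89] → 22
bin=N72: aisle='C1' → inner[qty >= 89] → 22
bin=N77: aisle='C2' → inner[weight < 4] → 3
bin=N78: aisle='D1' → outer ELSE → 37
bin=N83: aisle='B2' → outer ELSE → 37
bin=N84: aisle='A2' → outer ELSE → 37
bin=N86: aisle='A1' → outer ELSE → 37
bin=N89: aisle='D1' → outer ELSE → 37
bin=N95: aisle='A2' → outer ELSE → 37
bin=N96: aisle='B2' → outer ELSE → 37

28, 22, 37, 37, 22, 22, 3, 37, 37, 37, 37, 37, 37, 37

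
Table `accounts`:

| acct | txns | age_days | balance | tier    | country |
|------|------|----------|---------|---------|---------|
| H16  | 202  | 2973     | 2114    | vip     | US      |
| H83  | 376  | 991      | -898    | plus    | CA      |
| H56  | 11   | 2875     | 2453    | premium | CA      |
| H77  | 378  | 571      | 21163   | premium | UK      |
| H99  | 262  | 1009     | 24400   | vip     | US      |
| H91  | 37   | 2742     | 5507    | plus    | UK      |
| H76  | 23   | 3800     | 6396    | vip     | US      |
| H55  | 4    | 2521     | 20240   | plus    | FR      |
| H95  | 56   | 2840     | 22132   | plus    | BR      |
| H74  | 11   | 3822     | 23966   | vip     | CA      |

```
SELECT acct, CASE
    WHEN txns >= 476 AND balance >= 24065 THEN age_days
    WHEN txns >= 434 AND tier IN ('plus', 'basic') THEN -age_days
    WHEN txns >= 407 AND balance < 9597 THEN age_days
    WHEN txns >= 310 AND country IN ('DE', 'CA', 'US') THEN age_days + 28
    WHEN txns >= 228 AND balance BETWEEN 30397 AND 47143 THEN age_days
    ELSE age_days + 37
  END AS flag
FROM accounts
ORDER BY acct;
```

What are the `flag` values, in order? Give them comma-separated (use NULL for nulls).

acct=H16: ELSE → 3010
acct=H55: ELSE → 2558
acct=H56: ELSE → 2912
acct=H74: ELSE → 3859
acct=H76: ELSE → 3837
acct=H77: ELSE → 608
acct=H83: txns >= 310 AND country IN ('DE', 'CA', 'US') → 1019
acct=H91: ELSE → 2779
acct=H95: ELSE → 2877
acct=H99: ELSE → 1046

3010, 2558, 2912, 3859, 3837, 608, 1019, 2779, 2877, 1046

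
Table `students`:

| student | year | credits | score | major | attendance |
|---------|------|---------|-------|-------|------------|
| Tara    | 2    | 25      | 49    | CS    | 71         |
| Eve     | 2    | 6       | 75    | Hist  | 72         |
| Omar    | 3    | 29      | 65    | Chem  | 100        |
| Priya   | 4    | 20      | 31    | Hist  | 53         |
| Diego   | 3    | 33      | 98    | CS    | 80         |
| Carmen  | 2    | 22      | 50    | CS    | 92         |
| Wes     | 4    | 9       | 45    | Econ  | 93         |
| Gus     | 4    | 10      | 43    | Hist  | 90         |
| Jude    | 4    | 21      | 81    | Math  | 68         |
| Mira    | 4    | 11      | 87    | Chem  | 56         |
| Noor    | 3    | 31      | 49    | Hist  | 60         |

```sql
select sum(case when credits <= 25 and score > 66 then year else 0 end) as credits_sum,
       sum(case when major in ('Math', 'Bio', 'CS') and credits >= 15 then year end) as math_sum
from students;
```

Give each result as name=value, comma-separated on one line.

[credits_sum: credits <= 25 and score > 66]
student=Tara: ✗
student=Eve: ✓ → 2
student=Omar: ✗
student=Priya: ✗
student=Diego: ✗
student=Carmen: ✗
student=Wes: ✗
student=Gus: ✗
student=Jude: ✓ → 4
student=Mira: ✓ → 4
student=Noor: ✗
credits_sum = 2 + 4 + 4 = 10
—
[math_sum: major in ('Math', 'Bio', 'CS') and credits >= 15]
student=Tara: ✓ → 2
student=Eve: ✗
student=Omar: ✗
student=Priya: ✗
student=Diego: ✓ → 3
student=Carmen: ✓ → 2
student=Wes: ✗
student=Gus: ✗
student=Jude: ✓ → 4
student=Mira: ✗
student=Noor: ✗
math_sum = 2 + 3 + 2 + 4 = 11

credits_sum=10, math_sum=11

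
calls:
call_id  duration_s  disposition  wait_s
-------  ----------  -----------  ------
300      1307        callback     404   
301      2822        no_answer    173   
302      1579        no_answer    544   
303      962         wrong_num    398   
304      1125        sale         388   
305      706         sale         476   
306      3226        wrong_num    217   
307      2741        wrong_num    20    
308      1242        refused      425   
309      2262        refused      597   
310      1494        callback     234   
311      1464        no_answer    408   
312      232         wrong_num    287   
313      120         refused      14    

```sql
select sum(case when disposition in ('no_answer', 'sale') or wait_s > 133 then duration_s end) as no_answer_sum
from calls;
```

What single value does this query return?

call_id=300: ✓ → 1307
call_id=301: ✓ → 2822
call_id=302: ✓ → 1579
call_id=303: ✓ → 962
call_id=304: ✓ → 1125
call_id=305: ✓ → 706
call_id=306: ✓ → 3226
call_id=307: ✗
call_id=308: ✓ → 1242
call_id=309: ✓ → 2262
call_id=310: ✓ → 1494
call_id=311: ✓ → 1464
call_id=312: ✓ → 232
call_id=313: ✗
no_answer_sum = 1307 + 2822 + 1579 + 962 + 1125 + 706 + 3226 + 1242 + 2262 + 1494 + 1464 + 232 = 18421

18421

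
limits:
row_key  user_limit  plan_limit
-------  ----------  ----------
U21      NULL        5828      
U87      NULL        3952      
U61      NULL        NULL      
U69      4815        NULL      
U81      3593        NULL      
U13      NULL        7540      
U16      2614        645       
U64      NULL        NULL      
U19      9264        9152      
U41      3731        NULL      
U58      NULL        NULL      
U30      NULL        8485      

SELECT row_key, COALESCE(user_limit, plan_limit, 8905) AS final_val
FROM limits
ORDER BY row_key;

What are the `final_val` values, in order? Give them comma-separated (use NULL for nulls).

7540, 2614, 9264, 5828, 8485, 3731, 8905, 8905, 8905, 4815, 3593, 3952

row_key=U13: user_limit=NULL, plan_limit=7540 → 7540
row_key=U16: user_limit=2614 → 2614
row_key=U19: user_limit=9264 → 9264
row_key=U21: user_limit=NULL, plan_limit=5828 → 5828
row_key=U30: user_limit=NULL, plan_limit=8485 → 8485
row_key=U41: user_limit=3731 → 3731
row_key=U58: user_limit=NULL, plan_limit=NULL, → literal 8905 → 8905
row_key=U61: user_limit=NULL, plan_limit=NULL, → literal 8905 → 8905
row_key=U64: user_limit=NULL, plan_limit=NULL, → literal 8905 → 8905
row_key=U69: user_limit=4815 → 4815
row_key=U81: user_limit=3593 → 3593
row_key=U87: user_limit=NULL, plan_limit=3952 → 3952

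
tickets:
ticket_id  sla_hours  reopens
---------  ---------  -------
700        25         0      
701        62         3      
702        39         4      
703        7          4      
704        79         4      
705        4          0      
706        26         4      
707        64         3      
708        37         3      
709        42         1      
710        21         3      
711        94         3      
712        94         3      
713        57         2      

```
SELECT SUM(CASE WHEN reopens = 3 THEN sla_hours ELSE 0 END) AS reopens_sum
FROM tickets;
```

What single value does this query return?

ticket_id=700: ✗
ticket_id=701: ✓ → 62
ticket_id=702: ✗
ticket_id=703: ✗
ticket_id=704: ✗
ticket_id=705: ✗
ticket_id=706: ✗
ticket_id=707: ✓ → 64
ticket_id=708: ✓ → 37
ticket_id=709: ✗
ticket_id=710: ✓ → 21
ticket_id=711: ✓ → 94
ticket_id=712: ✓ → 94
ticket_id=713: ✗
reopens_sum = 62 + 64 + 37 + 21 + 94 + 94 = 372

372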